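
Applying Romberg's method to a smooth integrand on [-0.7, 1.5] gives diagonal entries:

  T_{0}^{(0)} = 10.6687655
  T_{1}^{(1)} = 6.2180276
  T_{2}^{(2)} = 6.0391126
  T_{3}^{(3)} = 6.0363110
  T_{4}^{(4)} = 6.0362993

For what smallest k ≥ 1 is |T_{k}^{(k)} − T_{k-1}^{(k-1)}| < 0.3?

k = 2

|T_{1}^{(1)} − T_{0}^{(0)}| = 4.4507379 ≥ 0.3
|T_{2}^{(2)} − T_{1}^{(1)}| = 0.1789150 < 0.3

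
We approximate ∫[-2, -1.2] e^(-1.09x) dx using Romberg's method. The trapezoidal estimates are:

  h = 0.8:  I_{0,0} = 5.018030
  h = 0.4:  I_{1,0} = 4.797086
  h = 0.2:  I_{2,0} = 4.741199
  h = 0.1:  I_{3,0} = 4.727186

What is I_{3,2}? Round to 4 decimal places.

Richardson extrapolation on the trapezoidal column (denominator 4−1=3):
I_{2,1} = (4·4.741199 − 4.797086) / 3 = 4.722570
I_{3,1} = (4·4.727186 − 4.741199) / 3 = 4.722515
I_{3,2} = 4.722515 + (4.722515 − 4.722570)/15 = 4.722511

4.7225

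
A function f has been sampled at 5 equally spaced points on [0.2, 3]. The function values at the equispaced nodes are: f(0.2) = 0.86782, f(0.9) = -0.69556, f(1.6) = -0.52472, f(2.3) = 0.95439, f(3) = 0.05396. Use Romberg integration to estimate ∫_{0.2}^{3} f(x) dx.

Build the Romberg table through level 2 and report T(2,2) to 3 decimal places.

T(0,0) (trapezoid, 1 panel, h=2.8000): 1.29049
T(1,0) (trapezoid, 2 panels, h=1.4000): -0.08936
T(2,0) (trapezoid, 4 panels, h=0.7000): 0.13650
T(1,1) = -0.08936 + (-0.08936 − 1.29049)/3 = -0.54931
T(2,1) = 0.13650 + (0.13650 − (-0.08936))/3 = 0.21179
T(2,2) = 0.21179 + (0.21179 − (-0.54931))/15 = 0.26253

0.263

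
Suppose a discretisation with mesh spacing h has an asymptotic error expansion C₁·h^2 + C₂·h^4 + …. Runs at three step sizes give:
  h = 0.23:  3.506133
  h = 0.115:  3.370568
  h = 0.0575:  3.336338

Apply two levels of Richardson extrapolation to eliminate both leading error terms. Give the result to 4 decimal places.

First eliminate the h^2 term (factor 2^2 = 4):
  B₁ = (4·3.370568 − 3.506133)/3 = 3.325380
  B₂ = (4·3.336338 − 3.370568)/3 = 3.324928
Then eliminate the h^4 term (factor 2^4 = 16):
  (16·3.324928 − 3.325380)/15 = 3.324898

3.3249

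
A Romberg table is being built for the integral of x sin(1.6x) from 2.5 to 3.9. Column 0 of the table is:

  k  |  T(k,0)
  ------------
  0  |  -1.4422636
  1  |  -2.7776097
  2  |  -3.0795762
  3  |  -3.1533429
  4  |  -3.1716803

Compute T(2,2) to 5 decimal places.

-3.17740

Richardson extrapolation on the trapezoidal column (denominator 4−1=3):
T(1,1) = (4·(-2.7776097) − (-1.4422636)) / 3 = -3.2227251
T(2,1) = (4·(-3.0795762) − (-2.7776097)) / 3 = -3.1802317
T(2,2) = -3.1802317 + (-3.1802317 − (-3.2227251))/15 = -3.1773988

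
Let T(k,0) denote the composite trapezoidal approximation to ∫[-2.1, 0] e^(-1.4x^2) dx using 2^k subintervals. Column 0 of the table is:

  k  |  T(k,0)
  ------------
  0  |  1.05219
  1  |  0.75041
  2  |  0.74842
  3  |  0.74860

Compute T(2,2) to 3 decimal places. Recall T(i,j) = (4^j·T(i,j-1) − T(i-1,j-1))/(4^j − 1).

Richardson extrapolation on the trapezoidal column (denominator 4−1=3):
T(1,1) = (4·0.75041 − 1.05219) / 3 = 0.64982
T(2,1) = 0.74842 + (0.74842 − 0.75041)/3 = 0.74776
T(2,2) = (16·0.74776 − 0.64982) / 15 = 0.75429
(Column j=1 coincides with Simpson's rule on the same nodes.)

0.754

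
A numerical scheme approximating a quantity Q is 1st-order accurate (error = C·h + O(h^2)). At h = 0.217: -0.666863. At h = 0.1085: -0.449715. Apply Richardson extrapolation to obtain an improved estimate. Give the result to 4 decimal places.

The leading error scales as h; refining by a factor of 2 reduces it by 2^1 = 2.
Extrapolated value = (2·A(h/2) − A(h)) / (2 − 1)
= (2·(-0.449715) − (-0.666863)) / 1
= -0.232567 / 1 = -0.232567

-0.2326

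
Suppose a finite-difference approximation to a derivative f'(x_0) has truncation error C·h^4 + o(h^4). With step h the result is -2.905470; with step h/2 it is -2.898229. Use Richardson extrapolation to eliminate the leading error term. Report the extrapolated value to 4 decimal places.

-2.8977

Extrapolated value = (16·A(h/2) − A(h)) / (16 − 1)
= (16·(-2.898229) − (-2.905470)) / 15
= -43.466194 / 15 = -2.897746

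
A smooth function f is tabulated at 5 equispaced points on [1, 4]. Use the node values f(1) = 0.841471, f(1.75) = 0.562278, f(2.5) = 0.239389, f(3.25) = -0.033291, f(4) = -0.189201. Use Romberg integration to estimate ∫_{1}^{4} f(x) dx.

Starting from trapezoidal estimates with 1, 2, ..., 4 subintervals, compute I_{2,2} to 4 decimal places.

0.8122

I_{0,0} (trapezoid, 1 panel, h=3.0000): 0.978405
I_{1,0} (trapezoid, 2 panels, h=1.5000): 0.848286
I_{2,0} (trapezoid, 4 panels, h=0.7500): 0.820883
I_{1,1} = 0.848286 + (0.848286 − 0.978405)/3 = 0.804913
I_{2,1} = 0.820883 + (0.820883 − 0.848286)/3 = 0.811749
I_{2,2} = 0.811749 + (0.811749 − 0.804913)/15 = 0.812205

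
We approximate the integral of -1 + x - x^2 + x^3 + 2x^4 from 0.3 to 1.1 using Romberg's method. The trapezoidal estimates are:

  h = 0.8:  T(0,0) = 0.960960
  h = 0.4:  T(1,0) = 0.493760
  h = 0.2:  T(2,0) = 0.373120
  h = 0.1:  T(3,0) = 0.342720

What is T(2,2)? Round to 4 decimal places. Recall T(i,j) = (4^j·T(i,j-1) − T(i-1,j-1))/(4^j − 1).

Richardson extrapolation on the trapezoidal column (denominator 4−1=3):
T(1,1) = 0.493760 + (0.493760 − 0.960960)/3 = 0.338027
T(2,1) = (4·0.373120 − 0.493760) / 3 = 0.332907
T(2,2) = (16·0.332907 − 0.338027) / 15 = 0.332566

0.3326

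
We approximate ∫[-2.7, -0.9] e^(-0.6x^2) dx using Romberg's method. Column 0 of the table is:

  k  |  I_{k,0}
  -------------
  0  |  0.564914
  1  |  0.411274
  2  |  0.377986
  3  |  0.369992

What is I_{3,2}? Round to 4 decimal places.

0.3674

I_{2,1} = (4·0.377986 − 0.411274) / 3 = 0.366890
I_{3,1} = (4·0.369992 − 0.377986) / 3 = 0.367327
I_{3,2} = 0.367327 + (0.367327 − 0.366890)/15 = 0.367356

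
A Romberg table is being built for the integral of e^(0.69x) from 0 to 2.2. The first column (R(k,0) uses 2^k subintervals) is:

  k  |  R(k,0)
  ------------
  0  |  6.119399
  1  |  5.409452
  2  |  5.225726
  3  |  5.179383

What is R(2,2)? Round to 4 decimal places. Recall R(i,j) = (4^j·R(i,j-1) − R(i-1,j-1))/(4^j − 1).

5.1639

Richardson extrapolation on the trapezoidal column (denominator 4−1=3):
R(1,1) = 5.409452 + (5.409452 − 6.119399)/3 = 5.172803
R(2,1) = (4·5.225726 − 5.409452) / 3 = 5.164484
R(2,2) = 5.164484 + (5.164484 − 5.172803)/15 = 5.163929
(Column j=1 coincides with Simpson's rule on the same nodes.)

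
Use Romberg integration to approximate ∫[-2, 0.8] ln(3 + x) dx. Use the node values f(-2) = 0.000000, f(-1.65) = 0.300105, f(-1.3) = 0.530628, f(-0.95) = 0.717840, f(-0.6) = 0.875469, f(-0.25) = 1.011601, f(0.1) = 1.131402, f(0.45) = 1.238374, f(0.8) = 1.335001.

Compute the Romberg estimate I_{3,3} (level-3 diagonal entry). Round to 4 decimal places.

2.2730

I_{0,0} (trapezoid, 1 panel, h=2.8000): 1.869001
I_{1,0} (trapezoid, 2 panels, h=1.4000): 2.160157
I_{2,0} (trapezoid, 4 panels, h=0.7000): 2.243500
I_{3,0} (trapezoid, 8 panels, h=0.3500): 2.265522
I_{1,1} = 2.160157 + (2.160157 − 1.869001)/3 = 2.257209
I_{2,1} = 2.243500 + (2.243500 − 2.160157)/3 = 2.271281
I_{3,1} = 2.265522 + (2.265522 − 2.243500)/3 = 2.272863
I_{2,2} = 2.271281 + (2.271281 − 2.257209)/15 = 2.272219
I_{3,2} = 2.272863 + (2.272863 − 2.271281)/15 = 2.272968
I_{3,3} = 2.272968 + (2.272968 − 2.272219)/63 = 2.272980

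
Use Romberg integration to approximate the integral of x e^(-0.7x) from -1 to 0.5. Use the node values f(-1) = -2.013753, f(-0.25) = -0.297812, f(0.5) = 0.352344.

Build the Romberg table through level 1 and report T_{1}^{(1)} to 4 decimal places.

-0.7132

T_{0}^{(0)} (trapezoid, 1 panel, h=1.5000): -1.246057
T_{1}^{(0)} (trapezoid, 2 panels, h=0.7500): -0.846387
T_{1}^{(1)} = -0.846387 + (-0.846387 − (-1.246057))/3 = -0.713164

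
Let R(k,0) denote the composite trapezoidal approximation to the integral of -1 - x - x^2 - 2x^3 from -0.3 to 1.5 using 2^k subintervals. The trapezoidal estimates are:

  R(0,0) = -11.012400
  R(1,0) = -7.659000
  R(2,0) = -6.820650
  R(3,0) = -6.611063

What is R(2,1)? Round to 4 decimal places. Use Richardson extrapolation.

-6.5412

Richardson extrapolation on the trapezoidal column (denominator 4−1=3):
R(2,1) = (4·(-6.820650) − (-7.659000)) / 3 = -6.541200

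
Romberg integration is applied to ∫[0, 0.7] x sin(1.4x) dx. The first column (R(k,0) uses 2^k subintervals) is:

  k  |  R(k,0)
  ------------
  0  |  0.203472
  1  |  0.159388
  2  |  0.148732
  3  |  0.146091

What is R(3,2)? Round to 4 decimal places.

Richardson extrapolation on the trapezoidal column (denominator 4−1=3):
R(2,1) = (4·0.148732 − 0.159388) / 3 = 0.145180
R(3,1) = 0.146091 + (0.146091 − 0.148732)/3 = 0.145211
R(3,2) = (16·0.145211 − 0.145180) / 15 = 0.145213
(Column j=1 coincides with Simpson's rule on the same nodes.)

0.1452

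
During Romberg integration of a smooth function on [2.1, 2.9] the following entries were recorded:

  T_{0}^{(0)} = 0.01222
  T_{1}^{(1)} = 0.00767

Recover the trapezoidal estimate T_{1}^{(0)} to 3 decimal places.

From T_{1}^{(1)} = (4·T_{1}^{(0)} − T_{0}^{(0)})/3, solve for T_{1}^{(0)}:
4·T_{1}^{(0)} = 3·0.00767 + 0.01222 = 0.03523
T_{1}^{(0)} = 0.00881

0.009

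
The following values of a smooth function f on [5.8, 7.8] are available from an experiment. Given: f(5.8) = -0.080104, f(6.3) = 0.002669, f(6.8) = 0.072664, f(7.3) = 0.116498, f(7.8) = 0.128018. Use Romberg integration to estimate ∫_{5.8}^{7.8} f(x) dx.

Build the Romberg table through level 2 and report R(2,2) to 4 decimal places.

R(0,0) (trapezoid, 1 panel, h=2.0000): 0.047914
R(1,0) (trapezoid, 2 panels, h=1.0000): 0.096621
R(2,0) (trapezoid, 4 panels, h=0.5000): 0.107894
R(1,1) = 0.096621 + (0.096621 − 0.047914)/3 = 0.112857
R(2,1) = 0.107894 + (0.107894 − 0.096621)/3 = 0.111652
R(2,2) = 0.111652 + (0.111652 − 0.112857)/15 = 0.111572

0.1116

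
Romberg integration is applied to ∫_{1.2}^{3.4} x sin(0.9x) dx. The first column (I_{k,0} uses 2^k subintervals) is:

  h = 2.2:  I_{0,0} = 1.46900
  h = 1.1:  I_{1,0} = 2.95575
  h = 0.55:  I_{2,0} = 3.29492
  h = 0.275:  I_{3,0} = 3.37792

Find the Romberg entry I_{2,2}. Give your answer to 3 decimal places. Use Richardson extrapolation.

3.405

Richardson extrapolation on the trapezoidal column (denominator 4−1=3):
I_{1,1} = 2.95575 + (2.95575 − 1.46900)/3 = 3.45133
I_{2,1} = 3.29492 + (3.29492 − 2.95575)/3 = 3.40798
I_{2,2} = (16·3.40798 − 3.45133) / 15 = 3.40509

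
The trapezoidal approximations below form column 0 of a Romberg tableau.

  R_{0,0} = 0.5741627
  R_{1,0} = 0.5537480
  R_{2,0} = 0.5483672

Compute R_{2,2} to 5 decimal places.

0.54655

Richardson extrapolation on the trapezoidal column (denominator 4−1=3):
R_{1,1} = 0.5537480 + (0.5537480 − 0.5741627)/3 = 0.5469431
R_{2,1} = (4·0.5483672 − 0.5537480) / 3 = 0.5465736
R_{2,2} = (16·0.5465736 − 0.5469431) / 15 = 0.5465490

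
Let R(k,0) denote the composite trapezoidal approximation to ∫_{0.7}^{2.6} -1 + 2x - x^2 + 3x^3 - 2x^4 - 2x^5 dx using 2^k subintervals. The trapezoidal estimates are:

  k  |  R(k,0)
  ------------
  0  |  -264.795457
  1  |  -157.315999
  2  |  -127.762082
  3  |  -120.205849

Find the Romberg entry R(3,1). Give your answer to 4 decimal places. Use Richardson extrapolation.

R(3,1) = (4·(-120.205849) − (-127.762082)) / 3 = -117.687105
(Column j=1 coincides with Simpson's rule on the same nodes.)

-117.6871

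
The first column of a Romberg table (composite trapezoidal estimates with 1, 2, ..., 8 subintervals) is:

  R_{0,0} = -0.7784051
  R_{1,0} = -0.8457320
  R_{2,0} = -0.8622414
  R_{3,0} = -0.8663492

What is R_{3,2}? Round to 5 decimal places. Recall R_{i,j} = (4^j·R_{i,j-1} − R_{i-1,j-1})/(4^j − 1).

-0.86772

Richardson extrapolation on the trapezoidal column (denominator 4−1=3):
R_{2,1} = (4·(-0.8622414) − (-0.8457320)) / 3 = -0.8677445
R_{3,1} = -0.8663492 + (-0.8663492 − (-0.8622414))/3 = -0.8677185
R_{3,2} = -0.8677185 + (-0.8677185 − (-0.8677445))/15 = -0.8677168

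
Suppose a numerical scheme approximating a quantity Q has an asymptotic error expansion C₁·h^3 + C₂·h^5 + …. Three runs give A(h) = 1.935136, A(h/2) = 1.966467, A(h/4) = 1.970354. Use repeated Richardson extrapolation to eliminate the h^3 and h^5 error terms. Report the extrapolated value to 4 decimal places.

1.9709

First eliminate the h^3 term (factor 2^3 = 8):
  B₁ = (8·1.966467 − 1.935136)/7 = 1.970943
  B₂ = (8·1.970354 − 1.966467)/7 = 1.970909
Then eliminate the h^5 term (factor 2^5 = 32):
  (32·1.970909 − 1.970943)/31 = 1.970908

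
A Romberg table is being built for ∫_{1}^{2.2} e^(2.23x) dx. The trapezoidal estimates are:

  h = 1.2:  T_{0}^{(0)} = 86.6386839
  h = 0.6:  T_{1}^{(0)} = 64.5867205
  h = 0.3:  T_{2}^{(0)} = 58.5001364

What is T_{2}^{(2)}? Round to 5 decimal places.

Richardson extrapolation on the trapezoidal column (denominator 4−1=3):
T_{1}^{(1)} = 64.5867205 + (64.5867205 − 86.6386839)/3 = 57.2360660
T_{2}^{(1)} = (4·58.5001364 − 64.5867205) / 3 = 56.4712750
T_{2}^{(2)} = (16·56.4712750 − 57.2360660) / 15 = 56.4202889

56.42029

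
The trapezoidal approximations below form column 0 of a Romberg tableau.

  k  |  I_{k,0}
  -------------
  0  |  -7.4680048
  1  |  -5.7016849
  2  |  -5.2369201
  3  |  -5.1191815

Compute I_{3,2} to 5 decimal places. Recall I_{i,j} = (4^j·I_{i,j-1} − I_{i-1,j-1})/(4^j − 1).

-5.07980

I_{2,1} = (4·(-5.2369201) − (-5.7016849)) / 3 = -5.0819985
I_{3,1} = (4·(-5.1191815) − (-5.2369201)) / 3 = -5.0799353
I_{3,2} = -5.0799353 + (-5.0799353 − (-5.0819985))/15 = -5.0797978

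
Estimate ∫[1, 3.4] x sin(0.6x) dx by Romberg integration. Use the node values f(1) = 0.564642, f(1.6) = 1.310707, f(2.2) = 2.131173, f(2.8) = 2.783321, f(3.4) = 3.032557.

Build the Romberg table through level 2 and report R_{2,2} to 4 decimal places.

R_{0,0} (trapezoid, 1 panel, h=2.4000): 4.316639
R_{1,0} (trapezoid, 2 panels, h=1.2000): 4.715727
R_{2,0} (trapezoid, 4 panels, h=0.6000): 4.814280
R_{1,1} = 4.715727 + (4.715727 − 4.316639)/3 = 4.848756
R_{2,1} = 4.814280 + (4.814280 − 4.715727)/3 = 4.847131
R_{2,2} = 4.847131 + (4.847131 − 4.848756)/15 = 4.847023

4.8470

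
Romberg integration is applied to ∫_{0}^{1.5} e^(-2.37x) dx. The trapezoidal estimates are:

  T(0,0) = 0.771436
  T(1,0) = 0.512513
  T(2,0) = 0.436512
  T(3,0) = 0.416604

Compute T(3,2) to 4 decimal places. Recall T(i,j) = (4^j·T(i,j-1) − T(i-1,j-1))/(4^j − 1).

Richardson extrapolation on the trapezoidal column (denominator 4−1=3):
T(2,1) = (4·0.436512 − 0.512513) / 3 = 0.411178
T(3,1) = 0.416604 + (0.416604 − 0.436512)/3 = 0.409968
T(3,2) = 0.409968 + (0.409968 − 0.411178)/15 = 0.409887

0.4099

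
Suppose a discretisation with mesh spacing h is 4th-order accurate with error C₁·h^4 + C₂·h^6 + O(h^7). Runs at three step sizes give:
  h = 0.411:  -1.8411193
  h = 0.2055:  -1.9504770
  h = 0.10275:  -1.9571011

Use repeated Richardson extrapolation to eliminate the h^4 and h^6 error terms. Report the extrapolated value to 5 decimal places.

First eliminate the h^4 term (factor 2^4 = 16):
  B₁ = (16·(-1.9504770) − (-1.8411193))/15 = -1.9577675
  B₂ = (16·(-1.9571011) − (-1.9504770))/15 = -1.9575427
Then eliminate the h^6 term (factor 2^6 = 64):
  (64·(-1.9575427) − (-1.9577675))/63 = -1.9575391

-1.95754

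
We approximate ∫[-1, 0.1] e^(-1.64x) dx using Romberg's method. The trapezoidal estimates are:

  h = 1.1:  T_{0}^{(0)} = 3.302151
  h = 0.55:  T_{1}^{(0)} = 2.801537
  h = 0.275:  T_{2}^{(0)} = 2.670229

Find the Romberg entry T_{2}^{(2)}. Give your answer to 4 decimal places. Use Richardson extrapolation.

2.6259

Richardson extrapolation on the trapezoidal column (denominator 4−1=3):
T_{1}^{(1)} = (4·2.801537 − 3.302151) / 3 = 2.634666
T_{2}^{(1)} = (4·2.670229 − 2.801537) / 3 = 2.626460
T_{2}^{(2)} = (16·2.626460 − 2.634666) / 15 = 2.625913
(Column j=1 coincides with Simpson's rule on the same nodes.)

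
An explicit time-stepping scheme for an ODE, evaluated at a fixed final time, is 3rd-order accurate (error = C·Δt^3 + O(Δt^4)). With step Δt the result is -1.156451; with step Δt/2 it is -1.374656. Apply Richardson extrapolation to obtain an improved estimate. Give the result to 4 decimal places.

The leading error scales as Δt^3; refining by a factor of 2 reduces it by 2^3 = 8.
Extrapolated value = (8·A(Δt/2) − A(Δt)) / (8 − 1)
= (8·(-1.374656) − (-1.156451)) / 7
= -9.840797 / 7 = -1.405828

-1.4058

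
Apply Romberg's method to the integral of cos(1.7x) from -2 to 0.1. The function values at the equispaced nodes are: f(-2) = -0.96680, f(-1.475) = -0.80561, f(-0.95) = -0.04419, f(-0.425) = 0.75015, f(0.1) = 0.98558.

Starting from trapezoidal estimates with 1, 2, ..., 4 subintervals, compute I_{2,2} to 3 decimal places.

I_{0,0} (trapezoid, 1 panel, h=2.1000): 0.01972
I_{1,0} (trapezoid, 2 panels, h=1.0500): -0.03654
I_{2,0} (trapezoid, 4 panels, h=0.5250): -0.04739
I_{1,1} = -0.03654 + (-0.03654 − 0.01972)/3 = -0.05529
I_{2,1} = -0.04739 + (-0.04739 − (-0.03654))/3 = -0.05101
I_{2,2} = -0.05101 + (-0.05101 − (-0.05529))/15 = -0.05072

-0.051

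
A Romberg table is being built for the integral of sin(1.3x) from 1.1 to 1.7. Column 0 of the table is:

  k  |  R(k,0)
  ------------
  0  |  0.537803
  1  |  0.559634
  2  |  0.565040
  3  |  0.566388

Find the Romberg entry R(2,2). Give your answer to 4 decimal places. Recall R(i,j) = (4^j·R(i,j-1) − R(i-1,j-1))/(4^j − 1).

0.5668

R(1,1) = 0.559634 + (0.559634 − 0.537803)/3 = 0.566911
R(2,1) = (4·0.565040 − 0.559634) / 3 = 0.566842
R(2,2) = (16·0.566842 − 0.566911) / 15 = 0.566837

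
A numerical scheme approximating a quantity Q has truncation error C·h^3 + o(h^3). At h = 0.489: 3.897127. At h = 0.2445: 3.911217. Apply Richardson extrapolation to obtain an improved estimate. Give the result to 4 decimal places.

3.9132

The leading error scales as h^3; refining by a factor of 2 reduces it by 2^3 = 8.
Extrapolated value = (8·A(h/2) − A(h)) / (8 − 1)
= (8·3.911217 − 3.897127) / 7
= 27.392609 / 7 = 3.913230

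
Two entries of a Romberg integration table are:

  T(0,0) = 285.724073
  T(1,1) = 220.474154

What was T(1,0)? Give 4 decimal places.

236.7866

From T(1,1) = (4·T(1,0) − T(0,0))/3, solve for T(1,0):
4·T(1,0) = 3·220.474154 + 285.724073 = 947.146535
T(1,0) = 236.786634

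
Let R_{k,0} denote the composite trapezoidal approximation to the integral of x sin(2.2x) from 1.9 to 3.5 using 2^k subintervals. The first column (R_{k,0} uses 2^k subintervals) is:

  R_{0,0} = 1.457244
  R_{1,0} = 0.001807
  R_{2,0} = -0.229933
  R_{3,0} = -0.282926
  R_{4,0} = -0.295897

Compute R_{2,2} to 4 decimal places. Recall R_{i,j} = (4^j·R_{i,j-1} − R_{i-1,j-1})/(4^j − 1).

R_{1,1} = (4·0.001807 − 1.457244) / 3 = -0.483339
R_{2,1} = -0.229933 + (-0.229933 − 0.001807)/3 = -0.307180
R_{2,2} = (16·(-0.307180) − (-0.483339)) / 15 = -0.295436
(Column j=1 coincides with Simpson's rule on the same nodes.)

-0.2954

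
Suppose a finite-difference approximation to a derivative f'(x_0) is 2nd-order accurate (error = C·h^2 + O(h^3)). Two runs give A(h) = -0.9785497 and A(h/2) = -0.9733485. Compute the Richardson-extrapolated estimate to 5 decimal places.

-0.97161

Extrapolated value = (4·A(h/2) − A(h)) / (4 − 1)
= (4·(-0.9733485) − (-0.9785497)) / 3
= -2.9148443 / 3 = -0.9716148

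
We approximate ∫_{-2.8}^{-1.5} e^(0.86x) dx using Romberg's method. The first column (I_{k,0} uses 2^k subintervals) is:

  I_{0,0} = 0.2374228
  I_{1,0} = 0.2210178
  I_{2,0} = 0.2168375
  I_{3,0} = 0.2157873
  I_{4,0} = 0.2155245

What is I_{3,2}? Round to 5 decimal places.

0.21544

Richardson extrapolation on the trapezoidal column (denominator 4−1=3):
I_{2,1} = 0.2168375 + (0.2168375 − 0.2210178)/3 = 0.2154441
I_{3,1} = (4·0.2157873 − 0.2168375) / 3 = 0.2154372
I_{3,2} = 0.2154372 + (0.2154372 − 0.2154441)/15 = 0.2154367
(Column j=1 coincides with Simpson's rule on the same nodes.)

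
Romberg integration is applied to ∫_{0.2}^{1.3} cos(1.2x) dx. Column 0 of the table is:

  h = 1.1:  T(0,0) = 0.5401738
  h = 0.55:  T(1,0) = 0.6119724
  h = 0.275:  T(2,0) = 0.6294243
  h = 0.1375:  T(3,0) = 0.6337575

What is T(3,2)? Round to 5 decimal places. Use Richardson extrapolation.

T(2,1) = (4·0.6294243 − 0.6119724) / 3 = 0.6352416
T(3,1) = 0.6337575 + (0.6337575 − 0.6294243)/3 = 0.6352019
T(3,2) = 0.6352019 + (0.6352019 − 0.6352416)/15 = 0.6351993
(Column j=1 coincides with Simpson's rule on the same nodes.)

0.63520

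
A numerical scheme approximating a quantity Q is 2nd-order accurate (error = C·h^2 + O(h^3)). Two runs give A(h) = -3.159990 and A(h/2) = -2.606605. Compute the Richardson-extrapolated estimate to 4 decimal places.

-2.4221

The leading error scales as h^2; refining by a factor of 2 reduces it by 2^2 = 4.
Extrapolated value = (4·A(h/2) − A(h)) / (4 − 1)
= (4·(-2.606605) − (-3.159990)) / 3
= -7.266430 / 3 = -2.422143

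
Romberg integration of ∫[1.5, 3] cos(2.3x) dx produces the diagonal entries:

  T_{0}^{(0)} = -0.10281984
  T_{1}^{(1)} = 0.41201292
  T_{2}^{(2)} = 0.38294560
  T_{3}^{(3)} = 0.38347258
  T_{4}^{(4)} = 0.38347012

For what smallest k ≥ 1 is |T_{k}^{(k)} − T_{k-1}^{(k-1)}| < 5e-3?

|T_{1}^{(1)} − T_{0}^{(0)}| = 0.51483276 ≥ 5e-3
|T_{2}^{(2)} − T_{1}^{(1)}| = 0.02906732 ≥ 5e-3
|T_{3}^{(3)} − T_{2}^{(2)}| = 0.00052698 < 5e-3

k = 3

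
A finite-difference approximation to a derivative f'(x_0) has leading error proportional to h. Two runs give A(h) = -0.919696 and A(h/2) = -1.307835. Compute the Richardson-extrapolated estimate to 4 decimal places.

-1.6960

The leading error scales as h; refining by a factor of 2 reduces it by 2^1 = 2.
Extrapolated value = (2·A(h/2) − A(h)) / (2 − 1)
= (2·(-1.307835) − (-0.919696)) / 1
= -1.695974 / 1 = -1.695974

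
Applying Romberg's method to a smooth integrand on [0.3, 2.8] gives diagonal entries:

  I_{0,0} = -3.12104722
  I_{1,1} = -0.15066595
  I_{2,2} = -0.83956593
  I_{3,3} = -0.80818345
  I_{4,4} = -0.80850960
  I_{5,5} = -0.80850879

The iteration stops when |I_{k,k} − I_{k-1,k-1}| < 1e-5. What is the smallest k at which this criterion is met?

k = 5

|I_{1,1} − I_{0,0}| = 2.97038127 ≥ 1e-5
|I_{2,2} − I_{1,1}| = 0.68889998 ≥ 1e-5
|I_{3,3} − I_{2,2}| = 0.03138248 ≥ 1e-5
|I_{4,4} − I_{3,3}| = 0.00032615 ≥ 1e-5
|I_{5,5} − I_{4,4}| = 0.00000081 < 1e-5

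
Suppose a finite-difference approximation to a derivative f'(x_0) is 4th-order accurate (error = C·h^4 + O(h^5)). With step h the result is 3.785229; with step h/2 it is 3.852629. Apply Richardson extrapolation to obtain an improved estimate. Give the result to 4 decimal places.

3.8571

The leading error scales as h^4; refining by a factor of 2 reduces it by 2^4 = 16.
Extrapolated value = (16·A(h/2) − A(h)) / (16 − 1)
= (16·3.852629 − 3.785229) / 15
= 57.856835 / 15 = 3.857122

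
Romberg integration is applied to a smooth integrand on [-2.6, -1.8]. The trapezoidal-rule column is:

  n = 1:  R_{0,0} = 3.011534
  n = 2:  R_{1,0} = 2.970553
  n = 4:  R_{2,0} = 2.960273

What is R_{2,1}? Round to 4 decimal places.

2.9568

R_{2,1} = 2.960273 + (2.960273 − 2.970553)/3 = 2.956846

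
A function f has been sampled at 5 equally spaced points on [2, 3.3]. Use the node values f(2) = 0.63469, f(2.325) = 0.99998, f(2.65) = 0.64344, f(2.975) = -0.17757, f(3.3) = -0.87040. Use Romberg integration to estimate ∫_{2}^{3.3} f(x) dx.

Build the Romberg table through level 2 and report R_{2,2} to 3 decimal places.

0.468

R_{0,0} (trapezoid, 1 panel, h=1.3000): -0.15321
R_{1,0} (trapezoid, 2 panels, h=0.6500): 0.34163
R_{2,0} (trapezoid, 4 panels, h=0.3250): 0.43810
R_{1,1} = 0.34163 + (0.34163 − (-0.15321))/3 = 0.50658
R_{2,1} = 0.43810 + (0.43810 − 0.34163)/3 = 0.47026
R_{2,2} = 0.47026 + (0.47026 − 0.50658)/15 = 0.46784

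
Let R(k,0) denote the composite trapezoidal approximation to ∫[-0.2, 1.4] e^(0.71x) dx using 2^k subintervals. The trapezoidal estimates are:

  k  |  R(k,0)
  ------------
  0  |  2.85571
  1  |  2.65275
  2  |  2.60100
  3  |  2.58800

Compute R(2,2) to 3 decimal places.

2.584

Richardson extrapolation on the trapezoidal column (denominator 4−1=3):
R(1,1) = 2.65275 + (2.65275 − 2.85571)/3 = 2.58510
R(2,1) = (4·2.60100 − 2.65275) / 3 = 2.58375
R(2,2) = 2.58375 + (2.58375 − 2.58510)/15 = 2.58366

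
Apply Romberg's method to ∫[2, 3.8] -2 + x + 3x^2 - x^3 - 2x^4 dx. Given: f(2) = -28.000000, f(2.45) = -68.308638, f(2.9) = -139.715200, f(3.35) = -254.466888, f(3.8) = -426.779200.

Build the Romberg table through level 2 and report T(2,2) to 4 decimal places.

-303.7771

T(0,0) (trapezoid, 1 panel, h=1.8000): -409.301280
T(1,0) (trapezoid, 2 panels, h=0.9000): -330.394320
T(2,0) (trapezoid, 4 panels, h=0.4500): -310.446147
T(1,1) = -330.394320 + (-330.394320 − (-409.301280))/3 = -304.092000
T(2,1) = -310.446147 + (-310.446147 − (-330.394320))/3 = -303.796756
T(2,2) = -303.796756 + (-303.796756 − (-304.092000))/15 = -303.777073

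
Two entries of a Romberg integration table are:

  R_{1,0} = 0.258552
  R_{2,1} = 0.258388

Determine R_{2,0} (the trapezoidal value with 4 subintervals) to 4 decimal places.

From R_{2,1} = (4·R_{2,0} − R_{1,0})/3, solve for R_{2,0}:
4·R_{2,0} = 3·0.258388 + 0.258552 = 1.033716
R_{2,0} = 0.258429

0.2584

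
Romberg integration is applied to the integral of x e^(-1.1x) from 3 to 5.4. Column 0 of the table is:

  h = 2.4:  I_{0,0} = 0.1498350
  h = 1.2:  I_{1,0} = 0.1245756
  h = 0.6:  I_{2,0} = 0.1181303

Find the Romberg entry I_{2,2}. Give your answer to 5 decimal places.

I_{1,1} = (4·0.1245756 − 0.1498350) / 3 = 0.1161558
I_{2,1} = 0.1181303 + (0.1181303 − 0.1245756)/3 = 0.1159819
I_{2,2} = (16·0.1159819 − 0.1161558) / 15 = 0.1159703

0.11597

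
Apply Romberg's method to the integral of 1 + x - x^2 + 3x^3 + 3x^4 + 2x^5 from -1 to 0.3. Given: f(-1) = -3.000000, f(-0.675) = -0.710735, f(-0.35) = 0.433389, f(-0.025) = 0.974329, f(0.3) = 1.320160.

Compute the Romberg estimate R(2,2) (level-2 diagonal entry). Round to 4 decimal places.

0.0271

R(0,0) (trapezoid, 1 panel, h=1.3000): -1.091896
R(1,0) (trapezoid, 2 panels, h=0.6500): -0.264245
R(2,0) (trapezoid, 4 panels, h=0.3250): -0.046455
R(1,1) = -0.264245 + (-0.264245 − (-1.091896))/3 = 0.011639
R(2,1) = -0.046455 + (-0.046455 − (-0.264245))/3 = 0.026142
R(2,2) = 0.026142 + (0.026142 − 0.011639)/15 = 0.027109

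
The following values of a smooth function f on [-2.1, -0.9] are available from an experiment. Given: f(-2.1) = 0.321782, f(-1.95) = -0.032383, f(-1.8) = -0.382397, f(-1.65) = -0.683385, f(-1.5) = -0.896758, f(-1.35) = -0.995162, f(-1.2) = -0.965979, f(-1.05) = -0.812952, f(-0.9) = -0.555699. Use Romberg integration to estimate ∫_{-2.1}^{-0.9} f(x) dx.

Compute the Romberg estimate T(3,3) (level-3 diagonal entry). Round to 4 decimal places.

-0.7409

T(0,0) (trapezoid, 1 panel, h=1.2000): -0.140350
T(1,0) (trapezoid, 2 panels, h=0.6000): -0.608230
T(2,0) (trapezoid, 4 panels, h=0.3000): -0.708628
T(3,0) (trapezoid, 8 panels, h=0.1500): -0.732896
T(1,1) = -0.608230 + (-0.608230 − (-0.140350))/3 = -0.764190
T(2,1) = -0.708628 + (-0.708628 − (-0.608230))/3 = -0.742094
T(3,1) = -0.732896 + (-0.732896 − (-0.708628))/3 = -0.740985
T(2,2) = -0.742094 + (-0.742094 − (-0.764190))/15 = -0.740621
T(3,2) = -0.740985 + (-0.740985 − (-0.742094))/15 = -0.740911
T(3,3) = -0.740911 + (-0.740911 − (-0.740621))/63 = -0.740916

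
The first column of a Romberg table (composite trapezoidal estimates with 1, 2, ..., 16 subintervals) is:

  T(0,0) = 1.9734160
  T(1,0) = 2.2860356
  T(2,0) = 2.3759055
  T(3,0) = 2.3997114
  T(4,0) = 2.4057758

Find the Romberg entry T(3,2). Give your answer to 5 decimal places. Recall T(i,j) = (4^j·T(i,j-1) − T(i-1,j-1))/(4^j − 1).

T(2,1) = 2.3759055 + (2.3759055 − 2.2860356)/3 = 2.4058621
T(3,1) = (4·2.3997114 − 2.3759055) / 3 = 2.4076467
T(3,2) = 2.4076467 + (2.4076467 − 2.4058621)/15 = 2.4077657

2.40777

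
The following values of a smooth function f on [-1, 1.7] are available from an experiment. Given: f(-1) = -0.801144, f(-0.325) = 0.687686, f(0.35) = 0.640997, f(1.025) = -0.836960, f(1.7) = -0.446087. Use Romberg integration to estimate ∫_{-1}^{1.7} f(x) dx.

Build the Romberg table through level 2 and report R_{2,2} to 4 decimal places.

-0.1745

R_{0,0} (trapezoid, 1 panel, h=2.7000): -1.683762
R_{1,0} (trapezoid, 2 panels, h=1.3500): 0.023465
R_{2,0} (trapezoid, 4 panels, h=0.6750): -0.089027
R_{1,1} = 0.023465 + (0.023465 − (-1.683762))/3 = 0.592541
R_{2,1} = -0.089027 + (-0.089027 − 0.023465)/3 = -0.126524
R_{2,2} = -0.126524 + (-0.126524 − 0.592541)/15 = -0.174462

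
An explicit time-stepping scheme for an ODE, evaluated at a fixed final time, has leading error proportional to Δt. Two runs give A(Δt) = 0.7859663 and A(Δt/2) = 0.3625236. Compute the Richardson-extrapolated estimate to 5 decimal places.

The leading error scales as Δt; refining by a factor of 2 reduces it by 2^1 = 2.
Extrapolated value = (2·A(Δt/2) − A(Δt)) / (2 − 1)
= (2·0.3625236 − 0.7859663) / 1
= -0.0609191 / 1 = -0.0609191

-0.06092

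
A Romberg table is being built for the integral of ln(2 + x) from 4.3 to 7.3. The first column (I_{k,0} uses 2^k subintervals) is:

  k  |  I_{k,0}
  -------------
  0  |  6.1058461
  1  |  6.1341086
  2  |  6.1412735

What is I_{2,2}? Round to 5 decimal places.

6.14367

Richardson extrapolation on the trapezoidal column (denominator 4−1=3):
I_{1,1} = (4·6.1341086 − 6.1058461) / 3 = 6.1435294
I_{2,1} = (4·6.1412735 − 6.1341086) / 3 = 6.1436618
I_{2,2} = (16·6.1436618 − 6.1435294) / 15 = 6.1436706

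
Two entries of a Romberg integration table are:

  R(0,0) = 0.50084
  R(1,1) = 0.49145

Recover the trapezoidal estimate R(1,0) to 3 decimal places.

From R(1,1) = (4·R(1,0) − R(0,0))/3, solve for R(1,0):
4·R(1,0) = 3·0.49145 + 0.50084 = 1.97519
R(1,0) = 0.49380

0.494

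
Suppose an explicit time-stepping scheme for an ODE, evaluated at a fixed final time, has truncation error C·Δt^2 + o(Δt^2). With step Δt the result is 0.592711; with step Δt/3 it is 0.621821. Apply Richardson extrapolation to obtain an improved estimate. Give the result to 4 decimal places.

0.6255

Extrapolated value = (9·A(Δt/3) − A(Δt)) / (9 − 1)
= (9·0.621821 − 0.592711) / 8
= 5.003678 / 8 = 0.625460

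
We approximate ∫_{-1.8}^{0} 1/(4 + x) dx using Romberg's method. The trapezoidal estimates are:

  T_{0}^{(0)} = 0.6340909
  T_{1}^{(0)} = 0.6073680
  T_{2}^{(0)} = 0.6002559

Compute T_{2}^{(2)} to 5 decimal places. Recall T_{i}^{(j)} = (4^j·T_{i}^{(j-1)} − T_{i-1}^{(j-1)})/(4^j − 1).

T_{1}^{(1)} = 0.6073680 + (0.6073680 − 0.6340909)/3 = 0.5984604
T_{2}^{(1)} = 0.6002559 + (0.6002559 − 0.6073680)/3 = 0.5978852
T_{2}^{(2)} = (16·0.5978852 − 0.5984604) / 15 = 0.5978469
(Column j=1 coincides with Simpson's rule on the same nodes.)

0.59785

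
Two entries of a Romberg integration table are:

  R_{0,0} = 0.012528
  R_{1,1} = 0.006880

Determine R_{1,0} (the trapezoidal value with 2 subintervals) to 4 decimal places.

From R_{1,1} = (4·R_{1,0} − R_{0,0})/3, solve for R_{1,0}:
4·R_{1,0} = 3·0.006880 + 0.012528 = 0.033168
R_{1,0} = 0.008292

0.0083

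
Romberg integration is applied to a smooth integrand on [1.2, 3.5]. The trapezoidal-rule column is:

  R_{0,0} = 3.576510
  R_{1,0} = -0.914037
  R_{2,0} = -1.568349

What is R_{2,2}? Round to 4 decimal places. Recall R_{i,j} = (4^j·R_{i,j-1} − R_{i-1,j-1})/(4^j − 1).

Richardson extrapolation on the trapezoidal column (denominator 4−1=3):
R_{1,1} = -0.914037 + (-0.914037 − 3.576510)/3 = -2.410886
R_{2,1} = -1.568349 + (-1.568349 − (-0.914037))/3 = -1.786453
R_{2,2} = (16·(-1.786453) − (-2.410886)) / 15 = -1.744824

-1.7448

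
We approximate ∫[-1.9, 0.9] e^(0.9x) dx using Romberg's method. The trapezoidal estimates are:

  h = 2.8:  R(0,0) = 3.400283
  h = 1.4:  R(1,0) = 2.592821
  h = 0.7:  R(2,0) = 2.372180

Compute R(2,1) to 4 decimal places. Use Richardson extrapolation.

2.2986

R(2,1) = 2.372180 + (2.372180 − 2.592821)/3 = 2.298633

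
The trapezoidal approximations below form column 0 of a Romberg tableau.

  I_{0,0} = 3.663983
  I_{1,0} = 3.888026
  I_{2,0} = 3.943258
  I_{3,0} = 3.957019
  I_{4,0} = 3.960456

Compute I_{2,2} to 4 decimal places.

3.9616

Richardson extrapolation on the trapezoidal column (denominator 4−1=3):
I_{1,1} = 3.888026 + (3.888026 − 3.663983)/3 = 3.962707
I_{2,1} = 3.943258 + (3.943258 − 3.888026)/3 = 3.961669
I_{2,2} = 3.961669 + (3.961669 − 3.962707)/15 = 3.961600
(Column j=1 coincides with Simpson's rule on the same nodes.)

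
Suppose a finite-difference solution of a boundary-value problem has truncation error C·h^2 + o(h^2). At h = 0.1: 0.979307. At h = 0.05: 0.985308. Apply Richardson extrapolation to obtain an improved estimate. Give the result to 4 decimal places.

The leading error scales as h^2; refining by a factor of 2 reduces it by 2^2 = 4.
Extrapolated value = (4·A(h/2) − A(h)) / (4 − 1)
= (4·0.985308 − 0.979307) / 3
= 2.961925 / 3 = 0.987308

0.9873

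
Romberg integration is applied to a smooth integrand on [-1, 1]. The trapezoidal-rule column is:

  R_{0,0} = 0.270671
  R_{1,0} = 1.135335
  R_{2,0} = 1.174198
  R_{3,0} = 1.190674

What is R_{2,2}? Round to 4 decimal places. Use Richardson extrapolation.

R_{1,1} = 1.135335 + (1.135335 − 0.270671)/3 = 1.423556
R_{2,1} = (4·1.174198 − 1.135335) / 3 = 1.187152
R_{2,2} = 1.187152 + (1.187152 − 1.423556)/15 = 1.171392
(Column j=1 coincides with Simpson's rule on the same nodes.)

1.1714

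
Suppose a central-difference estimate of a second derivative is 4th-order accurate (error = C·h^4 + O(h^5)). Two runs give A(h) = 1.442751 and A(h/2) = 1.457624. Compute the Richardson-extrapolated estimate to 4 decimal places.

1.4586

The leading error scales as h^4; refining by a factor of 2 reduces it by 2^4 = 16.
Extrapolated value = (16·A(h/2) − A(h)) / (16 − 1)
= (16·1.457624 − 1.442751) / 15
= 21.879233 / 15 = 1.458616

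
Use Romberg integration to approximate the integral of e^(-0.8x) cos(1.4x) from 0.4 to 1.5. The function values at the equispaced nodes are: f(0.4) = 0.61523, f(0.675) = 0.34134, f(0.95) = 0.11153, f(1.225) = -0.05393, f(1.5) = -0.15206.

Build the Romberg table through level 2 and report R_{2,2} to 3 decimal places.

R_{0,0} (trapezoid, 1 panel, h=1.1000): 0.25474
R_{1,0} (trapezoid, 2 panels, h=0.5500): 0.18871
R_{2,0} (trapezoid, 4 panels, h=0.2750): 0.17339
R_{1,1} = 0.18871 + (0.18871 − 0.25474)/3 = 0.16670
R_{2,1} = 0.17339 + (0.17339 − 0.18871)/3 = 0.16828
R_{2,2} = 0.16828 + (0.16828 − 0.16670)/15 = 0.16839

0.168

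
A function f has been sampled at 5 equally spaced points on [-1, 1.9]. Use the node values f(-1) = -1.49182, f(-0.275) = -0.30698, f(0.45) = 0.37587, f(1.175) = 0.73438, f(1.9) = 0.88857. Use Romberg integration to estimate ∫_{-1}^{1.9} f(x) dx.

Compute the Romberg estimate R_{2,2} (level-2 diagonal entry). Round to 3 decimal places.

0.450

R_{0,0} (trapezoid, 1 panel, h=2.9000): -0.87471
R_{1,0} (trapezoid, 2 panels, h=1.4500): 0.10766
R_{2,0} (trapezoid, 4 panels, h=0.7250): 0.36369
R_{1,1} = 0.10766 + (0.10766 − (-0.87471))/3 = 0.43512
R_{2,1} = 0.36369 + (0.36369 − 0.10766)/3 = 0.44903
R_{2,2} = 0.44903 + (0.44903 − 0.43512)/15 = 0.44996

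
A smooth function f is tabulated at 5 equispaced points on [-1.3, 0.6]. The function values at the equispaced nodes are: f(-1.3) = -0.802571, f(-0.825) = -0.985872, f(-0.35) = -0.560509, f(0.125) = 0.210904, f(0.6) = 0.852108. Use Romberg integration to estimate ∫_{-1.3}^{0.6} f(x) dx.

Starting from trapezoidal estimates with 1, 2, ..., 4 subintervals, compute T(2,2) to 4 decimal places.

T(0,0) (trapezoid, 1 panel, h=1.9000): 0.047060
T(1,0) (trapezoid, 2 panels, h=0.9500): -0.508953
T(2,0) (trapezoid, 4 panels, h=0.4750): -0.622587
T(1,1) = -0.508953 + (-0.508953 − 0.047060)/3 = -0.694291
T(2,1) = -0.622587 + (-0.622587 − (-0.508953))/3 = -0.660465
T(2,2) = -0.660465 + (-0.660465 − (-0.694291))/15 = -0.658210

-0.6582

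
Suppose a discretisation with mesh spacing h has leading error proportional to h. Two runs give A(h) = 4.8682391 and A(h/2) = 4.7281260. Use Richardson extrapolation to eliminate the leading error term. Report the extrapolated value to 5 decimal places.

4.58801

Extrapolated value = (2·A(h/2) − A(h)) / (2 − 1)
= (2·4.7281260 − 4.8682391) / 1
= 4.5880129 / 1 = 4.5880129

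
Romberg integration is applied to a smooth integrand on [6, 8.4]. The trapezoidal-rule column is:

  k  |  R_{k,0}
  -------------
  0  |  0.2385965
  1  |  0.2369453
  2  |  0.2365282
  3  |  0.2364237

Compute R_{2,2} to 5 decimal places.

0.23639

R_{1,1} = 0.2369453 + (0.2369453 − 0.2385965)/3 = 0.2363949
R_{2,1} = 0.2365282 + (0.2365282 − 0.2369453)/3 = 0.2363892
R_{2,2} = (16·0.2363892 − 0.2363949) / 15 = 0.2363888
(Column j=1 coincides with Simpson's rule on the same nodes.)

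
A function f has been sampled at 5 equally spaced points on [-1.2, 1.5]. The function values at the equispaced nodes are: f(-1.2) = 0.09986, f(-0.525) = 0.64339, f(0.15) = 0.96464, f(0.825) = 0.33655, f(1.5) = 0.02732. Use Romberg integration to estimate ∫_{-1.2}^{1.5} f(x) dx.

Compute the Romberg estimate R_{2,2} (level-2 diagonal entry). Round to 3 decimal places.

1.315

R_{0,0} (trapezoid, 1 panel, h=2.7000): 0.17169
R_{1,0} (trapezoid, 2 panels, h=1.3500): 1.38811
R_{2,0} (trapezoid, 4 panels, h=0.6750): 1.35551
R_{1,1} = 1.38811 + (1.38811 − 0.17169)/3 = 1.79358
R_{2,1} = 1.35551 + (1.35551 − 1.38811)/3 = 1.34464
R_{2,2} = 1.34464 + (1.34464 − 1.79358)/15 = 1.31471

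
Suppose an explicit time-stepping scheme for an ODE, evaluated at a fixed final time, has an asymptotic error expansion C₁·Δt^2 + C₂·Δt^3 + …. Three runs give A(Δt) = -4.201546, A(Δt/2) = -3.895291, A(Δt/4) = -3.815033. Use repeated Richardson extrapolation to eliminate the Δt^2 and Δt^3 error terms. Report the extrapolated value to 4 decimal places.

First eliminate the Δt^2 term (factor 2^2 = 4):
  B₁ = (4·(-3.895291) − (-4.201546))/3 = -3.793206
  B₂ = (4·(-3.815033) − (-3.895291))/3 = -3.788280
Then eliminate the Δt^3 term (factor 2^3 = 8):
  (8·(-3.788280) − (-3.793206))/7 = -3.787576

-3.7876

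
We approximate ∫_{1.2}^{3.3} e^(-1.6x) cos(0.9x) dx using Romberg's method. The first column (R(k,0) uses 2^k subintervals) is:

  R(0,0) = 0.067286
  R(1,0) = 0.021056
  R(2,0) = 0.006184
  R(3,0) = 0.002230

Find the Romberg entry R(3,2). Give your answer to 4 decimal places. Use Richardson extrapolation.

R(2,1) = 0.006184 + (0.006184 − 0.021056)/3 = 0.001227
R(3,1) = 0.002230 + (0.002230 − 0.006184)/3 = 0.000912
R(3,2) = 0.000912 + (0.000912 − 0.001227)/15 = 0.000891
(Column j=1 coincides with Simpson's rule on the same nodes.)

0.0009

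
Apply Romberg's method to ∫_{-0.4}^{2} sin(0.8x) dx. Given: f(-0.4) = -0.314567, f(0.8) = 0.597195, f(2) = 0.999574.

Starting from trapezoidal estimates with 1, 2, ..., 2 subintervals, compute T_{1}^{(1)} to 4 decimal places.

1.2295

T_{0}^{(0)} (trapezoid, 1 panel, h=2.4000): 0.822008
T_{1}^{(0)} (trapezoid, 2 panels, h=1.2000): 1.127638
T_{1}^{(1)} = 1.127638 + (1.127638 − 0.822008)/3 = 1.229515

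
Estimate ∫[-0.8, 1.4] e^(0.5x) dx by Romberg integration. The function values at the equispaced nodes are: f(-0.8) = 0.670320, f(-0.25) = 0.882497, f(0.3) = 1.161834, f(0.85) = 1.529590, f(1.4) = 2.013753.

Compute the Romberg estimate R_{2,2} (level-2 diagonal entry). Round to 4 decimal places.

R_{0,0} (trapezoid, 1 panel, h=2.2000): 2.952480
R_{1,0} (trapezoid, 2 panels, h=1.1000): 2.754258
R_{2,0} (trapezoid, 4 panels, h=0.5500): 2.703777
R_{1,1} = 2.754258 + (2.754258 − 2.952480)/3 = 2.688184
R_{2,1} = 2.703777 + (2.703777 − 2.754258)/3 = 2.686950
R_{2,2} = 2.686950 + (2.686950 − 2.688184)/15 = 2.686868

2.6869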